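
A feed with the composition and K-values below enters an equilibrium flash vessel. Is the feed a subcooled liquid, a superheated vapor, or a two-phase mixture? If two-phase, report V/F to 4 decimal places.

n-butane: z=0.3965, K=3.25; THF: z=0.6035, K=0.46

two-phase, V/F = 0.4660

ΣzᵢKᵢ = 1.5662; Σzᵢ/Kᵢ = 1.4340.
Both exceed 1, so a two-phase solution exists.
Let ψ = V/F and solve Σ zᵢ(Kᵢ−1)/(1+ψ(Kᵢ−1)) = 0.
Iterate (Newton) starting at ψ = 0.58:
  ψ = 0.5800: g = -0.08747, g' = -0.7509 → ψ = 0.4635
  ψ = 0.4635: g = 0.00200, g' = -0.7941 → ψ = 0.4660
Converged at ψ = 0.4660.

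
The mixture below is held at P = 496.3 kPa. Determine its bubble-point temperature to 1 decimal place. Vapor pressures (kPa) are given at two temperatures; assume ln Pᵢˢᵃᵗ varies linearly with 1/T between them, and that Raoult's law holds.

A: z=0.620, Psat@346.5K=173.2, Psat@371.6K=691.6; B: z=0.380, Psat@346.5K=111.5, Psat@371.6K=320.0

T = 369.5 K

Bubble-point temperature: ΣzᵢPᵢˢᵃᵗ(T) = P. Interpolate ln Pᵢˢᵃᵗ = aᵢ + bᵢ/T.
  T = 346.5 K: ΣzᵢPᵢˢᵃᵗ = 149.75 kPa
  T = 371.6 K: ΣzᵢPᵢˢᵃᵗ = 550.39 kPa
  T = 359.1 K: ΣzᵢPᵢˢᵃᵗ = 293.71 kPa
  T = 365.4 K: ΣzᵢPᵢˢᵃᵗ = 405.02 kPa
  T = 368.5 K: ΣzᵢPᵢˢᵃᵗ = 472.69 kPa
  T = 370.1 K: ΣzᵢPᵢˢᵃᵗ = 511.46 kPa
Interpolating between 368.5 K and 370.1 K gives T ≈ 369.5 K.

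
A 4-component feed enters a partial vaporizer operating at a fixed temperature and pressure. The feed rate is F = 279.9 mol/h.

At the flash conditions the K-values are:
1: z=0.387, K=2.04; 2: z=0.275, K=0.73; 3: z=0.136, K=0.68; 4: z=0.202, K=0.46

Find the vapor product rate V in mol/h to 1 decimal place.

Rachford–Rice: g(V/F) = Σ zᵢ(Kᵢ−1)/(1+V/F(Kᵢ−1)) = 0.
Check two-phase: ΣzᵢKᵢ = 1.176 > 1 and Σzᵢ/Kᵢ = 1.206 > 1, so g(0) = 0.176 > 0 and g(1) = -0.206 < 0.
Newton–Raphson from V/F = 0.5:
  V/F = 0.500: g = -0.0223, g' = -0.338 → V/F = 0.434
  V/F = 0.434: g = 0.0002, g' = -0.344 → V/F = 0.435
Converged at V/F = 0.435.
Then V = V/F·F = 0.4346·279.9 = 121.6 mol/h and L = F − V = 158.3 mol/h.

V = 121.6 mol/h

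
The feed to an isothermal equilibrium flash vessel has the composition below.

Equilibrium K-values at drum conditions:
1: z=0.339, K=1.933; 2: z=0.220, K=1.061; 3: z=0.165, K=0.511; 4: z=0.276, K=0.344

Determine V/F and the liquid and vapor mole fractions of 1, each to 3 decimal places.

Material balance + equilibrium reduce to Σ zᵢ(Kᵢ−1)/(1+V/F(Kᵢ−1)) = 0.
g(0) = ΣzᵢKᵢ − 1 = 0.068 and g(1) = 1 − Σzᵢ/Kᵢ = -0.508, so a root lies in (0, 1).
Newton iteration, V/F⁰ = 0.51:
  V/F = 0.510: g = -0.1523, g' = -0.475 → V/F = 0.189
  V/F = 0.189: g = -0.0135, g' = -0.417 → V/F = 0.157
Converged at V/F = 0.157.
Compositions from xᵢ = zᵢ/(1+V/F(Kᵢ−1)), yᵢ = Kᵢxᵢ:
  1: x = 0.296, y = 0.572
  2: x = 0.218, y = 0.231
  3: x = 0.179, y = 0.091
  4: x = 0.308, y = 0.106

V/F = 0.157, x_1 = 0.296, y_1 = 0.572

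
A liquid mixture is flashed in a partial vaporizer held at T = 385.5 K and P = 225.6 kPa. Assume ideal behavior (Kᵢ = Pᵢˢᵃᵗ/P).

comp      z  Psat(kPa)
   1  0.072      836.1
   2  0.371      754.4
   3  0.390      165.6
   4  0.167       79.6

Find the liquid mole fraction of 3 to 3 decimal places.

Raoult's law: Kᵢ = Pᵢˢᵃᵗ/P = Pᵢˢᵃᵗ/225.6.
  K_1 = 836.1/225.6 = 3.70612, K_2 = 754.4/225.6 = 3.34397, K_3 = 165.6/225.6 = 0.73404, K_4 = 79.6/225.6 = 0.35284
Let β = V/F and solve Σ zᵢ(Kᵢ−1)/(1+β(Kᵢ−1)) = 0.
g(0) = ΣzᵢKᵢ − 1 = 0.853 and g(1) = 1 − Σzᵢ/Kᵢ = -0.135, so a root lies in (0, 1).
Newton iteration, β⁰ = 0.3:
  β = 0.300: g = 0.3713, g' = -1.004 → β = 0.670
  β = 0.670: g = 0.0906, g' = -0.634 → β = 0.813
Converged at β = 0.813.
Compositions from xᵢ = zᵢ/(1+β(Kᵢ−1)), yᵢ = Kᵢxᵢ:
  1: x = 0.023, y = 0.083
  2: x = 0.128, y = 0.427
  3: x = 0.498, y = 0.365
  4: x = 0.352, y = 0.124

x_3 = 0.498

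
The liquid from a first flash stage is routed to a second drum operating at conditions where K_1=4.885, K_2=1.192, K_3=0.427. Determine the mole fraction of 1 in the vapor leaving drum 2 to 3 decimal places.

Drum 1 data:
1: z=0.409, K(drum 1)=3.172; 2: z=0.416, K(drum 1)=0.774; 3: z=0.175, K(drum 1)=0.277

y_1 (drum 2) = 0.256

Drum 1:
Iterate (Newton) starting at ψ₁ = 0.59:
  ψ₁ = 0.590: g = 0.0602, g' = -0.677 → ψ₁ = 0.679
  ψ₁ = 0.679: g = -0.0006, g' = -0.698 → ψ₁ = 0.678
Converged at ψ₁ = 0.678.
Drum-1 compositions:
  1: x = 0.165, y = 0.525
  2: x = 0.491, y = 0.380
  3: x = 0.343, y = 0.095
Drum-2 feed = drum-1 liquid: z₂ = (0.1654, 0.4913, 0.3433).
Drum 2:
Newton iteration, ψ₂⁰ = 0.4:
  ψ₂ = 0.400: g = 0.0840, g' = -0.588 → ψ₂ = 0.543
  ψ₂ = 0.543: g = 0.0066, g' = -0.511 → ψ₂ = 0.556
Converged at ψ₂ = 0.556.
  1: x = 0.052, y = 0.256
  2: x = 0.444, y = 0.529
  3: x = 0.504, y = 0.215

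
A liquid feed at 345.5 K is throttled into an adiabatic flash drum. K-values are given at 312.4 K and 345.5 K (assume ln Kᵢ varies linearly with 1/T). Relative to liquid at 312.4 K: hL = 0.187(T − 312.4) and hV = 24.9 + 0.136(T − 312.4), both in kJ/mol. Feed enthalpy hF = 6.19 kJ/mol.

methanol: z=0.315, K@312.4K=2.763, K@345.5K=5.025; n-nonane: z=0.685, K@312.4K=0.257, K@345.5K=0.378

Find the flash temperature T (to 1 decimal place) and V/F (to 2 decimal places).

Adiabatic flash: solve Rachford–Rice at each trial T, then check hF = ψ·hV(T) + (1−ψ)·hL(T).
  T = 312.4 K: K = (2.763, 0.257), RR gives ψ = 0.035, H_out = 0.882 kJ/mol
  T = 345.5 K: K = (5.025, 0.378), RR gives ψ = 0.336, H_out = 13.995 kJ/mol
  T = 328.9 K: K = (3.779, 0.315), RR gives ψ = 0.213, H_out = 8.212 kJ/mol
  T = 320.6 K: K = (3.241, 0.285), RR gives ψ = 0.135, H_out = 4.835 kJ/mol
  T = 324.8 K: K = (3.507, 0.300), RR gives ψ = 0.177, H_out = 6.603 kJ/mol
  T = 322.7 K: K = (3.372, 0.292), RR gives ψ = 0.156, H_out = 5.736 kJ/mol
Linear interpolation between T = 322.7 (H_out = 5.736) and T = 324.8 (H_out = 6.603) on hF = 6.19 gives T ≈ 323.8 K, at which ψ = 0.17.

T = 323.8 K, V/F = 0.17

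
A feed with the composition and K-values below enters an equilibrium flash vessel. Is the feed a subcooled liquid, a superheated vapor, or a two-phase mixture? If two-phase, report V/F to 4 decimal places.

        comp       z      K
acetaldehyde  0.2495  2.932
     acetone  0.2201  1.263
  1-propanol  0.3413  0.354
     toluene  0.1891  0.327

ΣzᵢKᵢ = 1.1922; Σzᵢ/Kᵢ = 1.8018.
Both exceed 1, so a two-phase solution exists.
Rachford–Rice: g(ψ) = Σ zᵢ(Kᵢ−1)/(1+ψ(Kᵢ−1)) = 0.
Iterate (Newton) starting at ψ = 0.5:
  ψ = 0.5000: g = -0.22114, g' = -0.7581 → ψ = 0.2083
  ψ = 0.2083: g = -0.00420, g' = -0.7932 → ψ = 0.2030
Converged at ψ = 0.2030.

two-phase, V/F = 0.2030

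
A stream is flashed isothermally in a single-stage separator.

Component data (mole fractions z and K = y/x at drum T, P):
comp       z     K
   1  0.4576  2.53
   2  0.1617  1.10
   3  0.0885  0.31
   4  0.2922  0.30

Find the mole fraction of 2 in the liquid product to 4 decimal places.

Rachford–Rice: g(ψ) = Σ zᵢ(Kᵢ−1)/(1+ψ(Kᵢ−1)) = 0.
Check two-phase: ΣzᵢKᵢ = 1.4507 > 1 and Σzᵢ/Kᵢ = 1.5874 > 1, so g(0) = 0.4507 > 0 and g(1) = -0.5874 < 0.
Iterate (Newton) starting at ψ = 0.5:
  ψ = 0.5000: g = 0.00417, g' = -0.7824 → ψ = 0.5053
Converged at ψ = 0.5053.
Compositions from xᵢ = zᵢ/(1+ψ(Kᵢ−1)), yᵢ = Kᵢxᵢ:
  1: x = 0.2581, y = 0.6529
  2: x = 0.1539, y = 0.1693
  3: x = 0.1359, y = 0.0421
  4: x = 0.4521, y = 0.1356

x_2 = 0.1539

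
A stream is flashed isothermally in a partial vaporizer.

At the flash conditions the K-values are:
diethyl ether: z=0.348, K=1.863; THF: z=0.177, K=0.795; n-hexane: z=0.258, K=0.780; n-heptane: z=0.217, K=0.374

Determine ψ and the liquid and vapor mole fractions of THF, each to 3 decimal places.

Let ψ = V/F and solve Σ zᵢ(Kᵢ−1)/(1+ψ(Kᵢ−1)) = 0.
Check two-phase: ΣzᵢKᵢ = 1.071 > 1 and Σzᵢ/Kᵢ = 1.320 > 1, so g(0) = 0.071 > 0 and g(1) = -0.320 < 0.
Newton–Raphson from ψ = 0.5:
  ψ = 0.500: g = -0.0921, g' = -0.332 → ψ = 0.222
  ψ = 0.222: g = -0.0035, g' = -0.319 → ψ = 0.211
Converged at ψ = 0.211.
Compositions from xᵢ = zᵢ/(1+ψ(Kᵢ−1)), yᵢ = Kᵢxᵢ:
  diethyl ether: x = 0.294, y = 0.548
  THF: x = 0.185, y = 0.147
  n-hexane: x = 0.271, y = 0.211
  n-heptane: x = 0.250, y = 0.094

ψ = 0.211, x_THF = 0.185, y_THF = 0.147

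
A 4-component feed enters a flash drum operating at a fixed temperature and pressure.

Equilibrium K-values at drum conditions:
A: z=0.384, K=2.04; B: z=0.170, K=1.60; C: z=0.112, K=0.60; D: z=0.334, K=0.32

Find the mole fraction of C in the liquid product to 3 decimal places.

Material balance + equilibrium reduce to Σ zᵢ(Kᵢ−1)/(1+β(Kᵢ−1)) = 0.
g(0) = ΣzᵢKᵢ − 1 = 0.229 and g(1) = 1 − Σzᵢ/Kᵢ = -0.525, so a root lies in (0, 1).
Iterate (Newton) starting at β = 0.5:
  β = 0.500: g = -0.0589, g' = -0.599 → β = 0.402
  β = 0.402: g = -0.0019, g' = -0.564 → β = 0.398
Converged at β = 0.398.
Compositions from xᵢ = zᵢ/(1+β(Kᵢ−1)), yᵢ = Kᵢxᵢ:
  A: x = 0.272, y = 0.554
  B: x = 0.137, y = 0.220
  C: x = 0.133, y = 0.080
  D: x = 0.458, y = 0.147

x_C = 0.133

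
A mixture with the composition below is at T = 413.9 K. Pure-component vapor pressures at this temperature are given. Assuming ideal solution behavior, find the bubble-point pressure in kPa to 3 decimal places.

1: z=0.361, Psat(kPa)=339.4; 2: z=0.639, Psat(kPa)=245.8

At the bubble point ψ → 0, so ΣzᵢKᵢ = 1 with Kᵢ = Pᵢˢᵃᵗ/P ⇒ P = ΣzᵢPᵢˢᵃᵗ.
P = 0.361·339.4 + 0.639·245.8 = 279.590 kPa

Pbub = 279.590 kPa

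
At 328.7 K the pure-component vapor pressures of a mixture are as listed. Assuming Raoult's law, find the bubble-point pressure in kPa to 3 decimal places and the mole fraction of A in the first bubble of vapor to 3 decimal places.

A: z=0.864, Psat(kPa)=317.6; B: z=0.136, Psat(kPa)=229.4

Pbub = 305.605 kPa, y_A = 0.898

At the bubble point ψ → 0, so ΣzᵢKᵢ = 1 with Kᵢ = Pᵢˢᵃᵗ/P ⇒ P = ΣzᵢPᵢˢᵃᵗ.
P = 0.864·317.6 + 0.136·229.4 = 305.605 kPa
yᵢ = zᵢPᵢˢᵃᵗ/P ⇒ y_A = 0.864·317.6/305.605 = 0.898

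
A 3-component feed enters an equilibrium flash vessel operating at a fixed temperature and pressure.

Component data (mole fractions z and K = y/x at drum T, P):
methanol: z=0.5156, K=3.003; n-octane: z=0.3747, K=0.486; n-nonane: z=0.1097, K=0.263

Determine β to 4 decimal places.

β = 0.6551

Rachford–Rice: g(β) = Σ zᵢ(Kᵢ−1)/(1+β(Kᵢ−1)) = 0.
Feasibility: ΣzᵢKᵢ = 1.7593, Σzᵢ/Kᵢ = 1.3598 — both > 1, two phases present.
Iterate (Newton) starting at β = 0.31:
  β = 0.3100: g = 0.30324, g' = -1.0275 → β = 0.6051
  β = 0.6051: g = 0.04139, g' = -0.8254 → β = 0.6553
  β = 0.6553: g = -0.00018, g' = -0.8348 → β = 0.6551
Converged at β = 0.6551.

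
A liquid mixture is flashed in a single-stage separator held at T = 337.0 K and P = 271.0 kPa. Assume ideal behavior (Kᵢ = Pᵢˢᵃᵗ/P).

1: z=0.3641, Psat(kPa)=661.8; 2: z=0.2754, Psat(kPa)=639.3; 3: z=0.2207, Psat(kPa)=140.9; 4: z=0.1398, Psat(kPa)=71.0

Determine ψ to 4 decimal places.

Raoult's law: Kᵢ = Pᵢˢᵃᵗ/P = Pᵢˢᵃᵗ/271.0.
  K_1 = 661.8/271.0 = 2.442066, K_2 = 639.3/271.0 = 2.359041, K_3 = 140.9/271.0 = 0.519926, K_4 = 71.0/271.0 = 0.261993
Let ψ = V/F and solve Σ zᵢ(Kᵢ−1)/(1+ψ(Kᵢ−1)) = 0.
Check two-phase: ΣzᵢKᵢ = 1.6902 > 1 and Σzᵢ/Kᵢ = 1.2239 > 1, so g(0) = 0.6902 > 0 and g(1) = -0.2239 < 0.
Newton iteration, ψ⁰ = 0.69:
  ψ = 0.6900: g = 0.08768, g' = -0.7556 → ψ = 0.8060
  ψ = 0.8060: g = -0.00606, g' = -0.8770 → ψ = 0.7991
Converged at ψ = 0.7991.

ψ = 0.7991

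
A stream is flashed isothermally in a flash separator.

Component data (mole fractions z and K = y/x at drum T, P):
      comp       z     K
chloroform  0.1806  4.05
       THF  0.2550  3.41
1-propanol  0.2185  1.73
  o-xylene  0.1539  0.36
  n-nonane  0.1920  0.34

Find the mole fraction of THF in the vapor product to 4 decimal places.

Material balance + equilibrium reduce to Σ zᵢ(Kᵢ−1)/(1+V/F(Kᵢ−1)) = 0.
Feasibility: ΣzᵢKᵢ = 2.0997, Σzᵢ/Kᵢ = 1.2379 — both > 1, two phases present.
Newton iteration, V/F⁰ = 0.5:
  V/F = 0.5000: g = 0.27973, g' = -0.9533 → V/F = 0.7934
  V/F = 0.7934: g = 0.00694, g' = -0.9938 → V/F = 0.8004
Converged at V/F = 0.8004.
Compositions from xᵢ = zᵢ/(1+V/F(Kᵢ−1)), yᵢ = Kᵢxᵢ:
  chloroform: x = 0.0525, y = 0.2125
  THF: x = 0.0871, y = 0.2969
  1-propanol: x = 0.1379, y = 0.2386
  o-xylene: x = 0.3155, y = 0.1136
  n-nonane: x = 0.4070, y = 0.1384

y_THF = 0.2969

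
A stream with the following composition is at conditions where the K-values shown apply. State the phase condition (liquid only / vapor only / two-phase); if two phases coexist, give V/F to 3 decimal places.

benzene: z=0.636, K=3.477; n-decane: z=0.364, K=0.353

ΣzᵢKᵢ = 2.340; Σzᵢ/Kᵢ = 1.214.
Both exceed 1, so a two-phase solution exists.
Newton–Raphson from ψ = 0.42:
  ψ = 0.420: g = 0.4487, g' = -1.225 → ψ = 0.786
  ψ = 0.786: g = 0.0549, g' = -1.081 → ψ = 0.837
  ψ = 0.837: g = -0.0014, g' = -1.138 → ψ = 0.836
Converged at ψ = 0.836.

two-phase, V/F = 0.836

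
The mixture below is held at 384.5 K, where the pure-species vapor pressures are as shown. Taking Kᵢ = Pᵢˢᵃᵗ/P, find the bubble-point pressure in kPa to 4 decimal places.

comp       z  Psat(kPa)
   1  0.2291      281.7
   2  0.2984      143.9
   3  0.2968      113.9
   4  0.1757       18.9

Pbub = 144.6035 kPa

At the bubble point ψ → 0, so ΣzᵢKᵢ = 1 with Kᵢ = Pᵢˢᵃᵗ/P ⇒ P = ΣzᵢPᵢˢᵃᵗ.
P = 0.2291·281.7 + 0.2984·143.9 + 0.2968·113.9 + 0.1757·18.9 = 144.6035 kPa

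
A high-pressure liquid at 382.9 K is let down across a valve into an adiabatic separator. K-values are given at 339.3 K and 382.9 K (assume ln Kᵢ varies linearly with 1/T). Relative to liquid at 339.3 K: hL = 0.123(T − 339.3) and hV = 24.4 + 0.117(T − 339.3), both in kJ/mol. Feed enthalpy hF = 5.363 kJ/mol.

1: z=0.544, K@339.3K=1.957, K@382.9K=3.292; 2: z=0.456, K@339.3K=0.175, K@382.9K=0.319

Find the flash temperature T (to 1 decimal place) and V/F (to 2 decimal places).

Adiabatic flash: solve Rachford–Rice at each trial T, then check hF = ψ·hV(T) + (1−ψ)·hL(T).
  T = 339.3 K: K = (1.957, 0.175), RR gives ψ = 0.183, H_out = 4.463 kJ/mol
  T = 382.9 K: K = (3.292, 0.319), RR gives ψ = 0.600, H_out = 19.843 kJ/mol
  T = 361.1 K: K = (2.578, 0.241), RR gives ψ = 0.427, H_out = 13.055 kJ/mol
  T = 350.2 K: K = (2.256, 0.206), RR gives ψ = 0.322, H_out = 9.183 kJ/mol
  T = 344.8 K: K = (2.105, 0.190), RR gives ψ = 0.259, H_out = 6.992 kJ/mol
  T = 342.1 K: K = (2.032, 0.183), RR gives ψ = 0.224, H_out = 5.796 kJ/mol
  T = 340.7 K: K = (1.994, 0.179), RR gives ψ = 0.204, H_out = 5.142 kJ/mol
Linear interpolation between T = 340.7 (H_out = 5.142) and T = 342.1 (H_out = 5.796) on hF = 5.363 gives T ≈ 341.2 K, at which ψ = 0.21.

T = 341.2 K, V/F = 0.21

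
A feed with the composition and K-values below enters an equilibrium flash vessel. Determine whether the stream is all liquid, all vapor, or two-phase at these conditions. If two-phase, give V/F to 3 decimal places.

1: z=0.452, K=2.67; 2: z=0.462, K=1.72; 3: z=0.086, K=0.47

ΣzᵢKᵢ = 2.042; Σzᵢ/Kᵢ = 0.621.
Since Σzᵢ/Kᵢ < 1 the mixture is above its dew point — single vapor phase.

all vapor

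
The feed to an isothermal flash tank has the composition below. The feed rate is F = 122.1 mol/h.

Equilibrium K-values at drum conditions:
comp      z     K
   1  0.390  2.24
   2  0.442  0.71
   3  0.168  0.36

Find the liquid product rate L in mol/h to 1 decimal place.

Material balance + equilibrium reduce to Σ zᵢ(Kᵢ−1)/(1+β(Kᵢ−1)) = 0.
g(0) = ΣzᵢKᵢ − 1 = 0.248 and g(1) = 1 − Σzᵢ/Kᵢ = -0.263, so a root lies in (0, 1).
Newton iteration, β⁰ = 0.46:
  β = 0.460: g = 0.0077, g' = -0.431 → β = 0.478
Converged at β = 0.478.
Then V = β·F = 0.4778·122.1 = 58.3 mol/h and L = F − V = 63.8 mol/h.

L = 63.8 mol/h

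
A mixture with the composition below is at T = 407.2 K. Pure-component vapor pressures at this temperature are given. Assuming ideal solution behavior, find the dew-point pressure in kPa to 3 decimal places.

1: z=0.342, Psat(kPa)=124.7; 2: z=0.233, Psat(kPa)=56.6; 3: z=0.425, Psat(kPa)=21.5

At the dew point ψ → 1, so Σzᵢ/Kᵢ = 1 with Kᵢ = Pᵢˢᵃᵗ/P ⇒ 1/P = Σzᵢ/Pᵢˢᵃᵗ.
1/P = 0.342/124.7 + 0.233/56.6 + 0.425/21.5 = 0.026627 ⇒ P = 37.556 kPa

Pdew = 37.556 kPa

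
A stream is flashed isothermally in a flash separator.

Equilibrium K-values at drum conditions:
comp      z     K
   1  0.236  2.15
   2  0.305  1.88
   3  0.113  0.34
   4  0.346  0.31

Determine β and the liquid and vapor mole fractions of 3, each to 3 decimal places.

Material balance + equilibrium reduce to Σ zᵢ(Kᵢ−1)/(1+β(Kᵢ−1)) = 0.
Check two-phase: ΣzᵢKᵢ = 1.226 > 1 and Σzᵢ/Kᵢ = 1.720 > 1, so g(0) = 0.226 > 0 and g(1) = -0.720 < 0.
Iterate (Newton) starting at β = 0.5:
  β = 0.500: g = -0.1171, g' = -0.733 → β = 0.340
  β = 0.340: g = -0.0066, g' = -0.664 → β = 0.330
Converged at β = 0.330.
Compositions from xᵢ = zᵢ/(1+β(Kᵢ−1)), yᵢ = Kᵢxᵢ:
  1: x = 0.171, y = 0.368
  2: x = 0.236, y = 0.444
  3: x = 0.145, y = 0.049
  4: x = 0.448, y = 0.139

β = 0.330, x_3 = 0.145, y_3 = 0.049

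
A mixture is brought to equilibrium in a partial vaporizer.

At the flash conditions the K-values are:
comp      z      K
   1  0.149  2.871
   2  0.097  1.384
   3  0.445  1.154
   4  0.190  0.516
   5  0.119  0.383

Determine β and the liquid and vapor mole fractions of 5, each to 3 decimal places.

Let β = V/F and solve Σ zᵢ(Kᵢ−1)/(1+β(Kᵢ−1)) = 0.
Feasibility: ΣzᵢKᵢ = 1.219, Σzᵢ/Kᵢ = 1.187 — both > 1, two phases present.
Newton–Raphson from β = 0.5:
  β = 0.500: g = 0.0114, g' = -0.331 → β = 0.535
Converged at β = 0.535.
Compositions from xᵢ = zᵢ/(1+β(Kᵢ−1)), yᵢ = Kᵢxᵢ:
  1: x = 0.074, y = 0.214
  2: x = 0.080, y = 0.111
  3: x = 0.411, y = 0.474
  4: x = 0.256, y = 0.132
  5: x = 0.178, y = 0.068

β = 0.535, x_5 = 0.178, y_5 = 0.068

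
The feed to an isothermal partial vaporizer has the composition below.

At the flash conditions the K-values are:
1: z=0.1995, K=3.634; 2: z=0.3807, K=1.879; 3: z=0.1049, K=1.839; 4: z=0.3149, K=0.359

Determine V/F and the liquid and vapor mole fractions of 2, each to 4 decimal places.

V/F = 0.8048, x_2 = 0.2230, y_2 = 0.4190

Material balance + equilibrium reduce to Σ zᵢ(Kᵢ−1)/(1+V/F(Kᵢ−1)) = 0.
Feasibility: ΣzᵢKᵢ = 1.7463, Σzᵢ/Kᵢ = 1.1917 — both > 1, two phases present.
Iterate (Newton) starting at V/F = 0.5:
  V/F = 0.5000: g = 0.22420, g' = -0.7166 → V/F = 0.8129
  V/F = 0.8129: g = -0.00663, g' = -0.8305 → V/F = 0.8049
  V/F = 0.8049: g = -0.00004, g' = -0.8215 → V/F = 0.8048
Converged at V/F = 0.8048.
Compositions from xᵢ = zᵢ/(1+V/F(Kᵢ−1)), yᵢ = Kᵢxᵢ:
  1: x = 0.0639, y = 0.2324
  2: x = 0.2230, y = 0.4190
  3: x = 0.0626, y = 0.1152
  4: x = 0.6505, y = 0.2335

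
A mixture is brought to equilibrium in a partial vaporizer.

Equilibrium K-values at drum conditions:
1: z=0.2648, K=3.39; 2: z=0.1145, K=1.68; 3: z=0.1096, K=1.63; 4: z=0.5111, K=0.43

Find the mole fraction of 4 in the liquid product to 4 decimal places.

Rachford–Rice: g(V/F) = Σ zᵢ(Kᵢ−1)/(1+V/F(Kᵢ−1)) = 0.
g(0) = ΣzᵢKᵢ − 1 = 0.4885 and g(1) = 1 − Σzᵢ/Kᵢ = -0.4021, so a root lies in (0, 1).
Iterate (Newton) starting at V/F = 0.5:
  V/F = 0.5000: g = -0.00851, g' = -0.6934 → V/F = 0.4877
Converged at V/F = 0.4877.
Compositions from xᵢ = zᵢ/(1+V/F(Kᵢ−1)), yᵢ = Kᵢxᵢ:
  1: x = 0.1223, y = 0.4145
  2: x = 0.0860, y = 0.1445
  3: x = 0.0838, y = 0.1367
  4: x = 0.7079, y = 0.3044

x_4 = 0.7079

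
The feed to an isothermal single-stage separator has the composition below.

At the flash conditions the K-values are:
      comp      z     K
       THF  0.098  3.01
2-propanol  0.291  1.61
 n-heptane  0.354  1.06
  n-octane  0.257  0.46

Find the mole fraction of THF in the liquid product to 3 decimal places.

Let β = V/F and solve Σ zᵢ(Kᵢ−1)/(1+β(Kᵢ−1)) = 0.
g(0) = ΣzᵢKᵢ − 1 = 0.257 and g(1) = 1 − Σzᵢ/Kᵢ = -0.106, so a root lies in (0, 1).
Newton–Raphson from β = 0.49:
  β = 0.490: g = 0.0678, g' = -0.304 → β = 0.713
  β = 0.713: g = -0.0006, g' = -0.319 → β = 0.711
Converged at β = 0.711.
Compositions from xᵢ = zᵢ/(1+β(Kᵢ−1)), yᵢ = Kᵢxᵢ:
  THF: x = 0.040, y = 0.121
  2-propanol: x = 0.203, y = 0.327
  n-heptane: x = 0.340, y = 0.360
  n-octane: x = 0.417, y = 0.192

x_THF = 0.040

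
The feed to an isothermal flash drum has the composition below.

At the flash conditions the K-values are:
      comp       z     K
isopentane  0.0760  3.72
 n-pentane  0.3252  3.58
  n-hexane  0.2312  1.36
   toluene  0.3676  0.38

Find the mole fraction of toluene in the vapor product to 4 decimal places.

Rachford–Rice: g(V/F) = Σ zᵢ(Kᵢ−1)/(1+V/F(Kᵢ−1)) = 0.
Check two-phase: ΣzᵢKᵢ = 1.9011 > 1 and Σzᵢ/Kᵢ = 1.2486 > 1, so g(0) = 0.9011 > 0 and g(1) = -0.2486 < 0.
Iterate (Newton) starting at V/F = 0.5:
  V/F = 0.5000: g = 0.19420, g' = -0.8321 → V/F = 0.7334
  V/F = 0.7334: g = 0.00700, g' = -0.8155 → V/F = 0.7420
Converged at V/F = 0.7420.
Compositions from xᵢ = zᵢ/(1+V/F(Kᵢ−1)), yᵢ = Kᵢxᵢ:
  isopentane: x = 0.0252, y = 0.0937
  n-pentane: x = 0.1116, y = 0.3995
  n-hexane: x = 0.1825, y = 0.2481
  toluene: x = 0.6808, y = 0.2587

y_toluene = 0.2587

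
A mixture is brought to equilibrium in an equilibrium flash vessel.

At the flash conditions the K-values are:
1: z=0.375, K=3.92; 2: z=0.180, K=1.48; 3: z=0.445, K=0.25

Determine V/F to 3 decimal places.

Material balance + equilibrium reduce to Σ zᵢ(Kᵢ−1)/(1+V/F(Kᵢ−1)) = 0.
g(0) = ΣzᵢKᵢ − 1 = 0.848 and g(1) = 1 − Σzᵢ/Kᵢ = -0.997, so a root lies in (0, 1).
Newton iteration, V/F⁰ = 0.33:
  V/F = 0.330: g = 0.1887, g' = -1.302 → V/F = 0.475
  V/F = 0.475: g = 0.0107, g' = -1.193 → V/F = 0.484
Converged at V/F = 0.484.

V/F = 0.484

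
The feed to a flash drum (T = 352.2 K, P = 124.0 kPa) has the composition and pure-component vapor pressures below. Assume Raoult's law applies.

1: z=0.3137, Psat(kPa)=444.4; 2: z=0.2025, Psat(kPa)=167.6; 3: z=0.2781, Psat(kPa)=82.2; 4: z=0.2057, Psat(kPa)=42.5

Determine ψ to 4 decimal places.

Raoult's law: Kᵢ = Pᵢˢᵃᵗ/P = Pᵢˢᵃᵗ/124.0.
  K_1 = 444.4/124.0 = 3.583871, K_2 = 167.6/124.0 = 1.351613, K_3 = 82.2/124.0 = 0.662903, K_4 = 42.5/124.0 = 0.342742
Newton iteration, ψ⁰ = 0.5:
  ψ = 0.5000: g = 0.10009, g' = -0.6597 → ψ = 0.6517
  ψ = 0.6517: g = 0.00328, g' = -0.6311 → ψ = 0.6569
Converged at ψ = 0.6569.

ψ = 0.6569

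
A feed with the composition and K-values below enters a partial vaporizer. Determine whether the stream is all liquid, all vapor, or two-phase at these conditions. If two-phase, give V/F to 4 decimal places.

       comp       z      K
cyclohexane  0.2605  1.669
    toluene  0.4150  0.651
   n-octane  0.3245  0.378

ΣzᵢKᵢ = 0.8276; Σzᵢ/Kᵢ = 1.6520.
Since ΣzᵢKᵢ < 1 the mixture is below its bubble point — single liquid phase.

all liquid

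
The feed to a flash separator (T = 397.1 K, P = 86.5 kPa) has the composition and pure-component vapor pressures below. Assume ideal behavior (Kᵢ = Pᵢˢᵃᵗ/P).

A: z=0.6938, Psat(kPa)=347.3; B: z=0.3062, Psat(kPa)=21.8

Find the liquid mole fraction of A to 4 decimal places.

Raoult's law: Kᵢ = Pᵢˢᵃᵗ/P = Pᵢˢᵃᵗ/86.5.
  K_A = 347.3/86.5 = 4.015029, K_B = 21.8/86.5 = 0.252023
Rachford–Rice: g(β) = Σ zᵢ(Kᵢ−1)/(1+β(Kᵢ−1)) = 0.
Check two-phase: ΣzᵢKᵢ = 2.8628 > 1 and Σzᵢ/Kᵢ = 1.3878 > 1, so g(0) = 1.8628 > 0 and g(1) = -0.3878 < 0.
Newton iteration, β⁰ = 0.67:
  β = 0.6700: g = 0.23353, g' = -1.3799 → β = 0.8392
  β = 0.8392: g = -0.02270, g' = -1.7422 → β = 0.8262
  β = 0.8262: g = -0.00034, g' = -1.6914 → β = 0.8260
Converged at β = 0.8260.
Compositions from xᵢ = zᵢ/(1+β(Kᵢ−1)), yᵢ = Kᵢxᵢ:
  A: x = 0.1988, y = 0.7981
  B: x = 0.8012, y = 0.2019

x_A = 0.1988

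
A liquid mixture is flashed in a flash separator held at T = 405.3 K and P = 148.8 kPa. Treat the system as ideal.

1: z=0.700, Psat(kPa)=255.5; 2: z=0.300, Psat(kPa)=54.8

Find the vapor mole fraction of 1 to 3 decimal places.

Raoult's law: Kᵢ = Pᵢˢᵃᵗ/P = Pᵢˢᵃᵗ/148.8.
  K_1 = 255.5/148.8 = 1.71707, K_2 = 54.8/148.8 = 0.36828
Let β = V/F and solve Σ zᵢ(Kᵢ−1)/(1+β(Kᵢ−1)) = 0.
Feasibility: ΣzᵢKᵢ = 1.312, Σzᵢ/Kᵢ = 1.222 — both > 1, two phases present.
Binary case is linear: z₁(K₁−1)(1+β(K₂−1)) + z₂(K₂−1)(1+β(K₁−1)) = 0
⇒ β = [z₁(K₁−1)+z₂(K₂−1)] / [−(K₁−1)(K₂−1)] = 0.3124/0.4530 = 0.690
Compositions from xᵢ = zᵢ/(1+β(Kᵢ−1)), yᵢ = Kᵢxᵢ:
  1: x = 0.468, y = 0.804
  2: x = 0.532, y = 0.196

y_1 = 0.804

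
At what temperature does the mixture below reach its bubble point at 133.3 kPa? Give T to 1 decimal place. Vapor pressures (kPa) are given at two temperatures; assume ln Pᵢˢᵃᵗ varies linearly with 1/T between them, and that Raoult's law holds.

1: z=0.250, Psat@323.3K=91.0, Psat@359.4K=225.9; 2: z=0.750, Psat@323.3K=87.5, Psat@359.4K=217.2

T = 338.7 K

Bubble-point temperature: ΣzᵢPᵢˢᵃᵗ(T) = P. Interpolate ln Pᵢˢᵃᵗ = aᵢ + bᵢ/T.
  T = 323.3 K: ΣzᵢPᵢˢᵃᵗ = 88.38 kPa
  T = 359.4 K: ΣzᵢPᵢˢᵃᵗ = 219.38 kPa
  T = 341.4 K: ΣzᵢPᵢˢᵃᵗ = 142.80 kPa
  T = 332.4 K: ΣzᵢPᵢˢᵃᵗ = 113.23 kPa
  T = 336.9 K: ΣzᵢPᵢˢᵃᵗ = 127.36 kPa
  T = 339.1 K: ΣzᵢPᵢˢᵃᵗ = 134.74 kPa
Interpolating between 336.9 K and 339.1 K gives T ≈ 338.7 K.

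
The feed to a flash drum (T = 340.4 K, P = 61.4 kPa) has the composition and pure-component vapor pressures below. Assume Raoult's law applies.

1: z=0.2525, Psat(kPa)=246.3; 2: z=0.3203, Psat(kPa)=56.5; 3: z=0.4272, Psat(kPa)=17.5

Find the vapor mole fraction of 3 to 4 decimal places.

y_3 = 0.1528

Raoult's law: Kᵢ = Pᵢˢᵃᵗ/P = Pᵢˢᵃᵗ/61.4.
  K_1 = 246.3/61.4 = 4.011401, K_2 = 56.5/61.4 = 0.920195, K_3 = 17.5/61.4 = 0.285016
Material balance + equilibrium reduce to Σ zᵢ(Kᵢ−1)/(1+ψ(Kᵢ−1)) = 0.
g(0) = ΣzᵢKᵢ − 1 = 0.4294 and g(1) = 1 − Σzᵢ/Kᵢ = -0.9099, so a root lies in (0, 1).
Newton iteration, ψ⁰ = 0.5:
  ψ = 0.5000: g = -0.19855, g' = -0.8959 → ψ = 0.2784
  ψ = 0.2784: g = 0.00614, g' = -1.0201 → ψ = 0.2844
Converged at ψ = 0.2844.
Compositions from xᵢ = zᵢ/(1+ψ(Kᵢ−1)), yᵢ = Kᵢxᵢ:
  1: x = 0.1360, y = 0.5456
  2: x = 0.3277, y = 0.3016
  3: x = 0.5363, y = 0.1528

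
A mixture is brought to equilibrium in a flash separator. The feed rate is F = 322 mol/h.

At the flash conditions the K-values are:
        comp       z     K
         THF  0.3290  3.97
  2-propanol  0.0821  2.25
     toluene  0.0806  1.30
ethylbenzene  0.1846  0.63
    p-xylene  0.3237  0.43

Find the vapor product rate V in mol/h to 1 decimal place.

Rachford–Rice: g(V/F) = Σ zᵢ(Kᵢ−1)/(1+V/F(Kᵢ−1)) = 0.
Feasibility: ΣzᵢKᵢ = 1.8511, Σzᵢ/Kᵢ = 1.2272 — both > 1, two phases present.
Iterate (Newton) starting at V/F = 0.5:
  V/F = 0.5000: g = 0.13553, g' = -0.7678 → V/F = 0.6765
  V/F = 0.6765: g = 0.00899, g' = -0.6867 → V/F = 0.6896
Converged at V/F = 0.6896.
Then V = V/F·F = 0.6896·322 = 222.1 mol/h and L = F − V = 99.9 mol/h.

V = 222.1 mol/h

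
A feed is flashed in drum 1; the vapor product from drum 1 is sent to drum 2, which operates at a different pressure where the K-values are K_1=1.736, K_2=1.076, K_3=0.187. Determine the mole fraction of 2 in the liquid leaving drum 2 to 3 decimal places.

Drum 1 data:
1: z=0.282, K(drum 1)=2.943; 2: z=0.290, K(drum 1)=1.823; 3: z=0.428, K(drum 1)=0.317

x_2 (drum 2) = 0.362

Drum 1:
Material balance + equilibrium reduce to Σ zᵢ(Kᵢ−1)/(1+ψ₁(Kᵢ−1)) = 0.
Feasibility: ΣzᵢKᵢ = 1.494, Σzᵢ/Kᵢ = 1.605 — both > 1, two phases present.
Newton–Raphson from ψ₁ = 0.58:
  ψ₁ = 0.580: g = -0.0649, g' = -0.873 → ψ₁ = 0.506
  ψ₁ = 0.506: g = -0.0016, g' = -0.835 → ψ₁ = 0.504
Converged at ψ₁ = 0.504.
Drum-1 compositions:
  1: x = 0.143, y = 0.419
  2: x = 0.205, y = 0.374
  3: x = 0.652, y = 0.207
Drum-2 feed = drum-1 vapor: z₂ = (0.4194, 0.3737, 0.2068).
Drum 2:
Rachford–Rice: g(ψ₂) = Σ zᵢ(Kᵢ−1)/(1+ψ₂(Kᵢ−1)) = 0.
Feasibility: ΣzᵢKᵢ = 1.169, Σzᵢ/Kᵢ = 1.695 — both > 1, two phases present.
Newton iteration, ψ₂⁰ = 0.5:
  ψ₂ = 0.500: g = -0.0303, g' = -0.512 → ψ₂ = 0.441
  ψ₂ = 0.441: g = -0.0015, g' = -0.464 → ψ₂ = 0.438
Converged at ψ₂ = 0.438.
  1: x = 0.317, y = 0.551
  2: x = 0.362, y = 0.389
  3: x = 0.321, y = 0.060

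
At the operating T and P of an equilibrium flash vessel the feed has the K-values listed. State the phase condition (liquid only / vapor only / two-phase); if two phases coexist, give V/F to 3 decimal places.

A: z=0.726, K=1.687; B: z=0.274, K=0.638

ΣzᵢKᵢ = 1.400; Σzᵢ/Kᵢ = 0.860.
Since Σzᵢ/Kᵢ < 1 the mixture is above its dew point — single vapor phase.

vapor only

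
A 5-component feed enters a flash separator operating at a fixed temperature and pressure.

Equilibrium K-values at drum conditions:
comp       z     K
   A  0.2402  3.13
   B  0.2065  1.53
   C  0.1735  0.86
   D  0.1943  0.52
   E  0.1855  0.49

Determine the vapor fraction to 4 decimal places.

Iterate (Newton) starting at ψ = 0.5:
  ψ = 0.5000: g = 0.05846, g' = -0.4602 → ψ = 0.6270
  ψ = 0.6270: g = 0.00207, g' = -0.4324 → ψ = 0.6318
Converged at ψ = 0.6318.

ψ = 0.6318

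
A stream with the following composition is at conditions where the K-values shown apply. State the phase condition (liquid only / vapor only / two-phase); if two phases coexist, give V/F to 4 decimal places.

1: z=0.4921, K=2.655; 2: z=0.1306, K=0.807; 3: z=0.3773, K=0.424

two-phase, V/F = 0.6752

ΣzᵢKᵢ = 1.5719; Σzᵢ/Kᵢ = 1.2370.
Both exceed 1, so a two-phase solution exists.
Newton iteration, ψ⁰ = 0.5:
  ψ = 0.5000: g = 0.11252, g' = -0.6565 → ψ = 0.6714
  ψ = 0.6714: g = 0.00244, g' = -0.6417 → ψ = 0.6752
Converged at ψ = 0.6752.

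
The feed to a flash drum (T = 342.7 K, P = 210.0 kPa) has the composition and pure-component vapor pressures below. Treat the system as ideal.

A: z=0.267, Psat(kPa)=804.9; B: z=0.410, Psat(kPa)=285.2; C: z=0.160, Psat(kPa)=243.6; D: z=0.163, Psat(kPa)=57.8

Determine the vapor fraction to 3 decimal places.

Raoult's law: Kᵢ = Pᵢˢᵃᵗ/P = Pᵢˢᵃᵗ/210.0.
  K_A = 804.9/210.0 = 3.83286, K_B = 285.2/210.0 = 1.35810, K_C = 243.6/210.0 = 1.16000, K_D = 57.8/210.0 = 0.27524
Newton–Raphson from ψ = 0.5:
  ψ = 0.500: g = 0.2760, g' = -0.619 → ψ = 0.946
  ψ = 0.946: g = -0.0382, g' = -1.057 → ψ = 0.910
  ψ = 0.910: g = -0.0022, g' = -0.938 → ψ = 0.907
Converged at ψ = 0.907.

ψ = 0.907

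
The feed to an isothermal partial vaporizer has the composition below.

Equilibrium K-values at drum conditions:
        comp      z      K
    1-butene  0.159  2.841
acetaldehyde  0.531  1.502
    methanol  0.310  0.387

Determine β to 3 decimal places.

β = 0.685

Rachford–Rice: g(β) = Σ zᵢ(Kᵢ−1)/(1+β(Kᵢ−1)) = 0.
g(0) = ΣzᵢKᵢ − 1 = 0.369 and g(1) = 1 − Σzᵢ/Kᵢ = -0.211, so a root lies in (0, 1).
Newton iteration, β⁰ = 0.49:
  β = 0.490: g = 0.0962, g' = -0.473 → β = 0.693
  β = 0.693: g = -0.0042, g' = -0.530 → β = 0.685
Converged at β = 0.685.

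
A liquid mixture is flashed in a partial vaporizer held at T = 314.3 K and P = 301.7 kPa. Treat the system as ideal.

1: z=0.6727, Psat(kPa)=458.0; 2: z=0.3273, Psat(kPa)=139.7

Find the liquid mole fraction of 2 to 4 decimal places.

x_2 = 0.4910

Raoult's law: Kᵢ = Pᵢˢᵃᵗ/P = Pᵢˢᵃᵗ/301.7.
  K_1 = 458.0/301.7 = 1.518064, K_2 = 139.7/301.7 = 0.463043
Rachford–Rice: g(β) = Σ zᵢ(Kᵢ−1)/(1+β(Kᵢ−1)) = 0.
Check two-phase: ΣzᵢKᵢ = 1.1728 > 1 and Σzᵢ/Kᵢ = 1.1500 > 1, so g(0) = 0.1728 > 0 and g(1) = -0.1500 < 0.
Binary case is linear: z₁(K₁−1)(1+β(K₂−1)) + z₂(K₂−1)(1+β(K₁−1)) = 0
⇒ β = [z₁(K₁−1)+z₂(K₂−1)] / [−(K₁−1)(K₂−1)] = 0.17276/0.27818 = 0.6210
Compositions from xᵢ = zᵢ/(1+β(Kᵢ−1)), yᵢ = Kᵢxᵢ:
  1: x = 0.5090, y = 0.7726
  2: x = 0.4910, y = 0.2274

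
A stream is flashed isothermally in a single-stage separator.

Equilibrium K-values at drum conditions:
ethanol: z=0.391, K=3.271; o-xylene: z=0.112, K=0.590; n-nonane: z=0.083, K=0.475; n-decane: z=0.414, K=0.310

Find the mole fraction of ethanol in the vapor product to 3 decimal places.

y_ethanol = 0.703

Material balance + equilibrium reduce to Σ zᵢ(Kᵢ−1)/(1+ψ(Kᵢ−1)) = 0.
Check two-phase: ΣzᵢKᵢ = 1.513 > 1 and Σzᵢ/Kᵢ = 1.820 > 1, so g(0) = 0.513 > 0 and g(1) = -0.820 < 0.
Newton–Raphson from ψ = 0.5:
  ψ = 0.500: g = -0.1372, g' = -0.973 → ψ = 0.359
  ψ = 0.359: g = 0.0018, g' = -1.021 → ψ = 0.361
Converged at ψ = 0.361.
Compositions from xᵢ = zᵢ/(1+ψ(Kᵢ−1)), yᵢ = Kᵢxᵢ:
  ethanol: x = 0.215, y = 0.703
  o-xylene: x = 0.131, y = 0.078
  n-nonane: x = 0.102, y = 0.049
  n-decane: x = 0.551, y = 0.171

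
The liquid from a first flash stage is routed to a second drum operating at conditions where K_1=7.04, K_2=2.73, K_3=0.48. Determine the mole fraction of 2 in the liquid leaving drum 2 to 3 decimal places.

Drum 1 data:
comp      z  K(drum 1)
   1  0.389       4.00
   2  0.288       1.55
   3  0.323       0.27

x_2 (drum 2) = 0.123

Drum 1:
Rachford–Rice: g(ψ₁) = Σ zᵢ(Kᵢ−1)/(1+ψ₁(Kᵢ−1)) = 0.
Check two-phase: ΣzᵢKᵢ = 2.090 > 1 and Σzᵢ/Kᵢ = 1.479 > 1, so g(0) = 1.090 > 0 and g(1) = -0.479 < 0.
Newton iteration, ψ₁⁰ = 0.65:
  ψ₁ = 0.650: g = 0.0636, g' = -1.073 → ψ₁ = 0.709
  ψ₁ = 0.709: g = -0.0019, g' = -1.143 → ψ₁ = 0.708
Converged at ψ₁ = 0.708.
Drum-1 compositions:
  1: x = 0.125, y = 0.498
  2: x = 0.207, y = 0.321
  3: x = 0.668, y = 0.180
Drum-2 feed = drum-1 liquid: z₂ = (0.1246, 0.2073, 0.6681).
Drum 2:
Let ψ₂ = V/F and solve Σ zᵢ(Kᵢ−1)/(1+ψ₂(Kᵢ−1)) = 0.
Check two-phase: ΣzᵢKᵢ = 1.764 > 1 and Σzᵢ/Kᵢ = 1.486 > 1, so g(0) = 0.764 > 0 and g(1) = -0.486 < 0.
Newton–Raphson from ψ₂ = 0.41:
  ψ₂ = 0.410: g = -0.0153, g' = -0.880 → ψ₂ = 0.393
Converged at ψ₂ = 0.393.
  1: x = 0.037, y = 0.260
  2: x = 0.123, y = 0.337
  3: x = 0.840, y = 0.403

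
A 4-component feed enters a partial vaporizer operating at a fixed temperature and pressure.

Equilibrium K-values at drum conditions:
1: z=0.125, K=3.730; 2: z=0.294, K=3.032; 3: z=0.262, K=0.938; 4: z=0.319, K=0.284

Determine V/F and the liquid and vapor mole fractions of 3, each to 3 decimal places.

V/F = 0.579, x_3 = 0.272, y_3 = 0.255

Rachford–Rice: g(V/F) = Σ zᵢ(Kᵢ−1)/(1+V/F(Kᵢ−1)) = 0.
Feasibility: ΣzᵢKᵢ = 1.694, Σzᵢ/Kᵢ = 1.533 — both > 1, two phases present.
Iterate (Newton) starting at V/F = 0.5:
  V/F = 0.500: g = 0.0681, g' = -0.863 → V/F = 0.579
Converged at V/F = 0.579.
Compositions from xᵢ = zᵢ/(1+V/F(Kᵢ−1)), yᵢ = Kᵢxᵢ:
  1: x = 0.048, y = 0.181
  2: x = 0.135, y = 0.410
  3: x = 0.272, y = 0.255
  4: x = 0.545, y = 0.155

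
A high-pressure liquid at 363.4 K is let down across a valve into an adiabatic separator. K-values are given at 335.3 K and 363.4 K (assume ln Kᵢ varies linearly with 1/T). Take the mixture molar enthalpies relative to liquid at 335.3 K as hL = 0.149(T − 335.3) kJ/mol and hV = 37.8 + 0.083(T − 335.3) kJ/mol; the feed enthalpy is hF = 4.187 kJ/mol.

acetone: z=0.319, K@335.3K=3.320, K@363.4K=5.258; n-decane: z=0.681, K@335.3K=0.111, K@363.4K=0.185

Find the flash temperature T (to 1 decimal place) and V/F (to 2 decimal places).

Adiabatic flash: solve Rachford–Rice at each trial T, then check hF = ψ·hV(T) + (1−ψ)·hL(T).
  T = 335.3 K: K = (3.320, 0.111), RR gives ψ = 0.065, H_out = 2.468 kJ/mol
  T = 363.4 K: K = (5.258, 0.185), RR gives ψ = 0.231, H_out = 12.507 kJ/mol
  T = 349.4 K: K = (4.220, 0.145), RR gives ψ = 0.162, H_out = 8.059 kJ/mol
  T = 342.4 K: K = (3.756, 0.127), RR gives ψ = 0.118, H_out = 5.478 kJ/mol
  T = 338.9 K: K = (3.536, 0.119), RR gives ψ = 0.094, H_out = 4.053 kJ/mol
  T = 340.6 K: K = (3.642, 0.123), RR gives ψ = 0.106, H_out = 4.758 kJ/mol
Linear interpolation between T = 338.9 (H_out = 4.053) and T = 340.6 (H_out = 4.758) on hF = 4.187 gives T ≈ 339.2 K, at which ψ = 0.10.

T = 339.2 K, V/F = 0.10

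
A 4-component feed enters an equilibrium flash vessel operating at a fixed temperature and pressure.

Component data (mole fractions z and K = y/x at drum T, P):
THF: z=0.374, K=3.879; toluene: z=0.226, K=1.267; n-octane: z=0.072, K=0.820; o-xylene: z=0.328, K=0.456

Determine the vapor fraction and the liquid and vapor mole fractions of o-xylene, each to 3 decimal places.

ψ = 0.873, x_o-xylene = 0.625, y_o-xylene = 0.285

Rachford–Rice: g(ψ) = Σ zᵢ(Kᵢ−1)/(1+ψ(Kᵢ−1)) = 0.
Check two-phase: ΣzᵢKᵢ = 1.946 > 1 and Σzᵢ/Kᵢ = 1.082 > 1, so g(0) = 0.946 > 0 and g(1) = -0.082 < 0.
Newton–Raphson from ψ = 0.5:
  ψ = 0.500: g = 0.2353, g' = -0.719 → ψ = 0.827
  ψ = 0.827: g = 0.0283, g' = -0.606 → ψ = 0.874
  ψ = 0.874: g = -0.0002, g' = -0.617 → ψ = 0.873
Converged at ψ = 0.873.
Compositions from xᵢ = zᵢ/(1+ψ(Kᵢ−1)), yᵢ = Kᵢxᵢ:
  THF: x = 0.106, y = 0.413
  toluene: x = 0.183, y = 0.232
  n-octane: x = 0.085, y = 0.070
  o-xylene: x = 0.625, y = 0.285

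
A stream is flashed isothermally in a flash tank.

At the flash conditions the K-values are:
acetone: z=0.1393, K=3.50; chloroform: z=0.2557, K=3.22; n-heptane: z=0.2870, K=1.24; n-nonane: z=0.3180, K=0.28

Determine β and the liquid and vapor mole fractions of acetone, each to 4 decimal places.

β = 0.6438, x_acetone = 0.0534, y_acetone = 0.1868

Material balance + equilibrium reduce to Σ zᵢ(Kᵢ−1)/(1+β(Kᵢ−1)) = 0.
g(0) = ΣzᵢKᵢ − 1 = 0.7558 and g(1) = 1 − Σzᵢ/Kᵢ = -0.4864, so a root lies in (0, 1).
Iterate (Newton) starting at β = 0.5:
  β = 0.5000: g = 0.12756, g' = -0.8707 → β = 0.6465
  β = 0.6465: g = -0.00251, g' = -0.9291 → β = 0.6438
Converged at β = 0.6438.
Compositions from xᵢ = zᵢ/(1+β(Kᵢ−1)), yᵢ = Kᵢxᵢ:
  acetone: x = 0.0534, y = 0.1868
  chloroform: x = 0.1053, y = 0.3389
  n-heptane: x = 0.2486, y = 0.3083
  n-nonane: x = 0.5928, y = 0.1660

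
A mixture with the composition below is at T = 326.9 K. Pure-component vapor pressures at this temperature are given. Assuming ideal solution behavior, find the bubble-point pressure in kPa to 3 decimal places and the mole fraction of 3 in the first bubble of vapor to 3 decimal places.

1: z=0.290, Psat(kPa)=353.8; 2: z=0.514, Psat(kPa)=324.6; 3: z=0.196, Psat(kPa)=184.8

Pbub = 305.667 kPa, y_3 = 0.118

At the bubble point ψ → 0, so ΣzᵢKᵢ = 1 with Kᵢ = Pᵢˢᵃᵗ/P ⇒ P = ΣzᵢPᵢˢᵃᵗ.
P = 0.290·353.8 + 0.514·324.6 + 0.196·184.8 = 305.667 kPa
yᵢ = zᵢPᵢˢᵃᵗ/P ⇒ y_3 = 0.196·184.8/305.667 = 0.118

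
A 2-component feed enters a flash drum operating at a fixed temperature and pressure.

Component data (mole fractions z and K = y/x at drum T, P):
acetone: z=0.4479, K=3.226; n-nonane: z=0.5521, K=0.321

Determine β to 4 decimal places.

Binary case is linear: z₁(K₁−1)(1+β(K₂−1)) + z₂(K₂−1)(1+β(K₁−1)) = 0
⇒ β = [z₁(K₁−1)+z₂(K₂−1)] / [−(K₁−1)(K₂−1)] = 0.62215/1.51145 = 0.4116

β = 0.4116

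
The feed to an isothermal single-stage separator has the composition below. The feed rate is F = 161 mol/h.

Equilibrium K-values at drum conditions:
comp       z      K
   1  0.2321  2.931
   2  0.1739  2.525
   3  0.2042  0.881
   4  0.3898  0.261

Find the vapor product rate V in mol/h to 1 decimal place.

V = 61.3 mol/h

Material balance + equilibrium reduce to Σ zᵢ(Kᵢ−1)/(1+ψ(Kᵢ−1)) = 0.
Feasibility: ΣzᵢKᵢ = 1.4010, Σzᵢ/Kᵢ = 1.8733 — both > 1, two phases present.
Iterate (Newton) starting at ψ = 0.36:
  ψ = 0.3600: g = 0.01773, g' = -0.8681 → ψ = 0.3804
  ψ = 0.3804: g = 0.00004, g' = -0.8647 → ψ = 0.3805
Converged at ψ = 0.3805.
Then V = ψ·F = 0.3805·161 = 61.3 mol/h and L = F − V = 99.7 mol/h.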